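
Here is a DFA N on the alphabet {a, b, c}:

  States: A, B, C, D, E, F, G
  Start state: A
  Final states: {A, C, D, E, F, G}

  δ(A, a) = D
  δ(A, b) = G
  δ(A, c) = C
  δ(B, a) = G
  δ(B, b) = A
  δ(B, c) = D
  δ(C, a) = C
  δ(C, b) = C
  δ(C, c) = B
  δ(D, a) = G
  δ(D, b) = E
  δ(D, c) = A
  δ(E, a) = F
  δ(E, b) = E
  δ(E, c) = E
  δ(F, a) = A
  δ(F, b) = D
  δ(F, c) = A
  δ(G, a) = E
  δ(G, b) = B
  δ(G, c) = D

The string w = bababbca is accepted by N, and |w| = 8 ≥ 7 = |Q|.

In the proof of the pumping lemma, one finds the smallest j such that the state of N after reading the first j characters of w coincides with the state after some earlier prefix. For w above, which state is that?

State sequence: A -b-> G -a-> E -b-> E -a-> F -b-> D -b-> E -c-> E -a-> F
First repeat at step 3: E was already visited.

The earliest repeat is at step j = 3: N is in E, which it already visited at step i = 2.
Pumping length from the standard proof: p = 7 (the number of states). The repeated state found above gives |xy| = j ≤ 7 and |y| = j − i ≥ 1.

E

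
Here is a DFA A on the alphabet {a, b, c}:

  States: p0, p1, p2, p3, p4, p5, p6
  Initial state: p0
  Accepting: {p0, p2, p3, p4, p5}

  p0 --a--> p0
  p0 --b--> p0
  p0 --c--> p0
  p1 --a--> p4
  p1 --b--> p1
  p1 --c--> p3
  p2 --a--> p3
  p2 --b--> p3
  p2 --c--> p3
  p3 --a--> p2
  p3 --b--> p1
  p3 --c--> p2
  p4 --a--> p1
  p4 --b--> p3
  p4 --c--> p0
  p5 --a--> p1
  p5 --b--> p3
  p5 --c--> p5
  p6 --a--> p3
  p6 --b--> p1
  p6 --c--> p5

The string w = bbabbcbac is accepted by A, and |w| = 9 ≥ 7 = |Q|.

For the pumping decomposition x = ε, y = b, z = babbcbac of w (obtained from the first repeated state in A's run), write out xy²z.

xy^2z = ε·b·b·babbcbac = bbbabbcbac.
Reading y = b takes A from p0 back to p0, so after x·y·y the machine is still in p0, and z then leads to the accepting state p0. Hence bbbabbcbac ∈ L(A).

bbbabbcbac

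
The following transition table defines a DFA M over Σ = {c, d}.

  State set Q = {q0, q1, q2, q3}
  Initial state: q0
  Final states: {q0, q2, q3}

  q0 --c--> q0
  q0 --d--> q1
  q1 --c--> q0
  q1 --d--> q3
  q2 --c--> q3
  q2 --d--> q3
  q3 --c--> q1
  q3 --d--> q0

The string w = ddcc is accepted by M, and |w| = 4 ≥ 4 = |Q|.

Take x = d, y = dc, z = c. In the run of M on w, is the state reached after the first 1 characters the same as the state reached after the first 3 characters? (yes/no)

Run of M on the first 3 characters of w = d d c:
  step 0: q0  (start)
  step 1: q1  (read d: q0→q1)
  step 2: q3  (read d: q1→q3)
  step 3: q1  (read c: q3→q1)

After x (step 1): q1. After xy (step 3): q1.
They match, so y = dc drives M around a cycle from q1 back to itself; pumping y any number of times keeps M in q1 before reading z, and xyⁱz ∈ L(M) for every i ≥ 0.

yes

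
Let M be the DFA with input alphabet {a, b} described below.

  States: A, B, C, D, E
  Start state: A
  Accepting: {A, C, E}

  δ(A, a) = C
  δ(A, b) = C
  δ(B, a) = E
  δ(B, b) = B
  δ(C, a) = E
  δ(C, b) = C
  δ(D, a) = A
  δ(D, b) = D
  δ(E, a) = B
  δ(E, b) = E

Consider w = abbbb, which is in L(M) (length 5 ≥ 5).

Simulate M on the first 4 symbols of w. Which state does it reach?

State sequence: A -a-> C -b-> C -b-> C -b-> C

After reading 4 characters, M is in state C.

C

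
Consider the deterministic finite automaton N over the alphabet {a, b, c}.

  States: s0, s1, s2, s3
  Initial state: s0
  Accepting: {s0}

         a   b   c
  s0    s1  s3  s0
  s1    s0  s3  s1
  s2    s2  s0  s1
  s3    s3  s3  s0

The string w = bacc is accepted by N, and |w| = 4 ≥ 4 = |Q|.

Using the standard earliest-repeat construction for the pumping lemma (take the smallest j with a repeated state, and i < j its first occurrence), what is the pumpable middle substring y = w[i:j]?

Run of N on w = b a c c:
  step 0: s0  (start)
  step 1: s3  (read b: s0→s3)
  step 2: s3  (read a: s3→s3)   ← first repeat (s3 seen earlier)
  step 3: s0  (read c: s3→s0)
  step 4: s0  (read c: s0→s0)

So i = 1, j = 2, giving x = w[0:1] = b, y = w[1:2] = a, z = w[2:4] = cc.
Check: |xy| = 2 ≤ 4 and |y| = 1 ≥ 1. Reading y takes N from s3 back to s3, so every xyⁱz is accepted.
Pumping length from the standard proof: p = 4 (the number of states). The repeated state found above gives |xy| = j ≤ 4 and |y| = j − i ≥ 1.

a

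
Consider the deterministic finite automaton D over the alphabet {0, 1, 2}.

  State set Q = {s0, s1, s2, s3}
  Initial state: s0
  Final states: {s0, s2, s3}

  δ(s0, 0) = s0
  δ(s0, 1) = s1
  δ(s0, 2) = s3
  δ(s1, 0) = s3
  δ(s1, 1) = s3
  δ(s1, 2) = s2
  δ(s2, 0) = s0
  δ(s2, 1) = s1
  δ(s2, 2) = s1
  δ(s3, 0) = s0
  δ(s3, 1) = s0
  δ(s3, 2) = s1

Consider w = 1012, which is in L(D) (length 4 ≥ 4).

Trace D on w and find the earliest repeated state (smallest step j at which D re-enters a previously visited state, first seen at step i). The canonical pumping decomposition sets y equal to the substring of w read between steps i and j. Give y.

101

State sequence: s0 -1-> s1 -0-> s3 -1-> s0 -2-> s3
First repeat at step 3: s0 was already visited.

So i = 0, j = 3, giving x = w[0:0] = ε, y = w[0:3] = 101, z = w[3:4] = 2.
Check: |xy| = 3 ≤ 4 and |y| = 3 ≥ 1. Reading y takes D from s0 back to s0, so every xyⁱz is accepted.
Pumping length from the standard proof: p = 4 (the number of states). The repeated state found above gives |xy| = j ≤ 4 and |y| = j − i ≥ 1.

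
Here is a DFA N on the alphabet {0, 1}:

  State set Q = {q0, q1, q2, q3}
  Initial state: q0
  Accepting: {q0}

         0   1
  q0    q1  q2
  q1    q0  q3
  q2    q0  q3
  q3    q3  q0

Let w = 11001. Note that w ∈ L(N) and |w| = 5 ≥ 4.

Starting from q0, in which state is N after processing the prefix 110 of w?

q3

Run of N on the first 3 characters of w = 1 1 0:
  step 0: q0  (start)
  step 1: q2  (read 1: q0→q2)
  step 2: q3  (read 1: q2→q3)
  step 3: q3  (read 0: q3→q3)

After reading 3 characters, N is in state q3.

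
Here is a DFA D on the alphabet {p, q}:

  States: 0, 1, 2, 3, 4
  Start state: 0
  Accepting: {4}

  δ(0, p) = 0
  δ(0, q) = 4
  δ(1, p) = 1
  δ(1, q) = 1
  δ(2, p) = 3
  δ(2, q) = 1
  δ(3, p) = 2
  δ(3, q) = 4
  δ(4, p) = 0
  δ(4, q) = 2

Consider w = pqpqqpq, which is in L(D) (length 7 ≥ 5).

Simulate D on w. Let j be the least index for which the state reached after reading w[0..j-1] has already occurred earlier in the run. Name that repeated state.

0

State sequence: 0 -p-> 0 -q-> 4 -p-> 0 -q-> 4 -q-> 2 -p-> 3 -q-> 4
First repeat at step 1: 0 was already visited.

The earliest repeat is at step j = 1: D is in 0, which it already visited at step i = 0.
Since D has 5 states, any run of length ≥ 5 visits 5+1 states, so by pigeonhole some state repeats within the first 5 steps — that repeat gives the pumpable loop.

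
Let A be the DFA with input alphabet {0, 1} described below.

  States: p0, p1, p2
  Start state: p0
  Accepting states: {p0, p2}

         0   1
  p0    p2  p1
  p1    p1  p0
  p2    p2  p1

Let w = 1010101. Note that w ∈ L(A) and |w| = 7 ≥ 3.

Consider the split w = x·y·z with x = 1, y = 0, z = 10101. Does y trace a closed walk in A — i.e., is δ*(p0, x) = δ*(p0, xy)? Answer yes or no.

State sequence: p0 -1-> p1 -0-> p1

After x (step 1): p1. After xy (step 2): p1.
They match, so y = 0 drives A around a cycle from p1 back to itself; pumping y any number of times keeps A in p1 before reading z, and xyⁱz ∈ L(A) for every i ≥ 0.

yes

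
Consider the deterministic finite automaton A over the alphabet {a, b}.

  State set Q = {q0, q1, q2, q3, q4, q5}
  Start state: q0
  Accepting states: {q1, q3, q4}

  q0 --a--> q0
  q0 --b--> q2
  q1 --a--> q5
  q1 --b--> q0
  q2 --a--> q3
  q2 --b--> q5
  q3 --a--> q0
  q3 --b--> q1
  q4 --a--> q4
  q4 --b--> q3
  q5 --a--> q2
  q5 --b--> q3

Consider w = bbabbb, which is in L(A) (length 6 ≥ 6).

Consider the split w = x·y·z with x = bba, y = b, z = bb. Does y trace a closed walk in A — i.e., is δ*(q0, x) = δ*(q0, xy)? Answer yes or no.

no

Run of A on the first 4 characters of w = b b a b:
  step 0: q0  (start)
  step 1: q2  (read b: q0→q2)
  step 2: q5  (read b: q2→q5)
  step 3: q2  (read a: q5→q2)
  step 4: q5  (read b: q2→q5)

After x (step 3): q2. After xy (step 4): q5.
They differ (q2 ≠ q5), so y is not a cycle from the state after x; this split is not the one the pumping-lemma construction produces, and pumping y need not keep the string in L(A).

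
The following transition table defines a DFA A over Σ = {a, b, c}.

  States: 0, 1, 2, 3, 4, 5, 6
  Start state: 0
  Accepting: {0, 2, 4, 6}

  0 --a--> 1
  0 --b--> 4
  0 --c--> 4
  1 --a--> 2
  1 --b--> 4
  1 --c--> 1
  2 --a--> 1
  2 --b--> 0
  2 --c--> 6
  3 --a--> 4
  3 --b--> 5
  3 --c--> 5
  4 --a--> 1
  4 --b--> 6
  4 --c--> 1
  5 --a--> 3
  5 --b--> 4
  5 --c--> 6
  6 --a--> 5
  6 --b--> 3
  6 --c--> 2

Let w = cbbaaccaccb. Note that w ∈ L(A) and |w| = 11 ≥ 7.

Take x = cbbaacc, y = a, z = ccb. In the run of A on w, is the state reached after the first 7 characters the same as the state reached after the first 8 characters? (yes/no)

no

Run of A on the first 8 characters of w = c b b a a c c a:
  step 0: 0  (start)
  step 1: 4  (read c: 0→4)
  step 2: 6  (read b: 4→6)
  step 3: 3  (read b: 6→3)
  step 4: 4  (read a: 3→4)
  step 5: 1  (read a: 4→1)
  step 6: 1  (read c: 1→1)
  step 7: 1  (read c: 1→1)
  step 8: 2  (read a: 1→2)

After x (step 7): 1. After xy (step 8): 2.
They differ (1 ≠ 2), so y is not a cycle from the state after x; this split is not the one the pumping-lemma construction produces, and pumping y need not keep the string in L(A).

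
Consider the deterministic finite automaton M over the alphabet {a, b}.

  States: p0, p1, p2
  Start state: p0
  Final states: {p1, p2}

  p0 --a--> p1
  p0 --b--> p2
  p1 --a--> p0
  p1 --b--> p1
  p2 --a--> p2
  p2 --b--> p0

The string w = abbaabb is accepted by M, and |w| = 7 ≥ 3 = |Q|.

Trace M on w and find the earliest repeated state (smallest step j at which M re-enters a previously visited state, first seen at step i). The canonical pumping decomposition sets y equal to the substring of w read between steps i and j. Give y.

State sequence: p0 -a-> p1 -b-> p1 -b-> p1 -a-> p0 -a-> p1 -b-> p1 -b-> p1
First repeat at step 2: p1 was already visited.

So i = 1, j = 2, giving x = w[0:1] = a, y = w[1:2] = b, z = w[2:7] = baabb.
Check: |xy| = 2 ≤ 3 and |y| = 1 ≥ 1. Reading y takes M from p1 back to p1, so every xyⁱz is accepted.
The DFA has 3 states, so the proof of the pumping lemma guarantees a repeated state among the first 3+1 visited; the segment between the two visits is the pumpable y.

b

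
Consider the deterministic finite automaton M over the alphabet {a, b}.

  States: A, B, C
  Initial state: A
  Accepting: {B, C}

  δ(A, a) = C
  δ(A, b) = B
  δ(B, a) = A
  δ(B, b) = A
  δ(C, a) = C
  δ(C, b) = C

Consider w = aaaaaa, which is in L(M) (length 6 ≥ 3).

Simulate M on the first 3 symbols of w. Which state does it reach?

State sequence: A -a-> C -a-> C -a-> C

After reading 3 characters, M is in state C.
(This kind of state-tracing is the core of the pumping-lemma construction: with 3 states, pigeonhole forces a repeat within the first 3 steps.)

C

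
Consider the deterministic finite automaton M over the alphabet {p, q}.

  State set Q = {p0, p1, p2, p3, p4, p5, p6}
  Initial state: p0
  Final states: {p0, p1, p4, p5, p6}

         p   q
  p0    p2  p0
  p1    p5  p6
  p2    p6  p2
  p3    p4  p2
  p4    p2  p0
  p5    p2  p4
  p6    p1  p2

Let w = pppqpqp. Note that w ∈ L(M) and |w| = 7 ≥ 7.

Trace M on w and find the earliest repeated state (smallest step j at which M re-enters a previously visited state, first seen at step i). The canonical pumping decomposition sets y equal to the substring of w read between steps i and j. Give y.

pq

Run of M on w = p p p q p q p:
  step 0: p0  (start)
  step 1: p2  (read p: p0→p2)
  step 2: p6  (read p: p2→p6)
  step 3: p1  (read p: p6→p1)
  step 4: p6  (read q: p1→p6)   ← first repeat (p6 seen earlier)
  step 5: p1  (read p: p6→p1)
  step 6: p6  (read q: p1→p6)
  step 7: p1  (read p: p6→p1)

So i = 2, j = 4, giving x = w[0:2] = pp, y = w[2:4] = pq, z = w[4:7] = pqp.
Check: |xy| = 4 ≤ 7 and |y| = 2 ≥ 1. Reading y takes M from p6 back to p6, so every xyⁱz is accepted.
Pumping length from the standard proof: p = 7 (the number of states). The repeated state found above gives |xy| = j ≤ 7 and |y| = j − i ≥ 1.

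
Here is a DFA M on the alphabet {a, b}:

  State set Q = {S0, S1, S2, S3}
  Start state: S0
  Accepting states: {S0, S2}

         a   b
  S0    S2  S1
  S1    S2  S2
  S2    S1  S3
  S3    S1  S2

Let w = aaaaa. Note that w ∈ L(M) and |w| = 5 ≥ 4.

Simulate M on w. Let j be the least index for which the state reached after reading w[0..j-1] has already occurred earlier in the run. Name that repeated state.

S2

State sequence: S0 -a-> S2 -a-> S1 -a-> S2 -a-> S1 -a-> S2
First repeat at step 3: S2 was already visited.

The earliest repeat is at step j = 3: M is in S2, which it already visited at step i = 1.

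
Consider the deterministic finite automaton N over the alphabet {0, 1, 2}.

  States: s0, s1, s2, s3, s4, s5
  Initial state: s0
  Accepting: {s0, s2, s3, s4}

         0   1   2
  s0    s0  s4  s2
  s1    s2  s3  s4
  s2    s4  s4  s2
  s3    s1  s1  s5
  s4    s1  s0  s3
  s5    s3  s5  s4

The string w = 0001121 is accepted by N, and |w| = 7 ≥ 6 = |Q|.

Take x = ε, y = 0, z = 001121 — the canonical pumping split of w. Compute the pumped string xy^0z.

xy⁰z = xz = ε·001121 = 001121.
Reading y = 0 takes N from s0 back to s0, so after x the machine is still in s0, and z then leads to the accepting state s4. Hence 001121 ∈ L(N).

001121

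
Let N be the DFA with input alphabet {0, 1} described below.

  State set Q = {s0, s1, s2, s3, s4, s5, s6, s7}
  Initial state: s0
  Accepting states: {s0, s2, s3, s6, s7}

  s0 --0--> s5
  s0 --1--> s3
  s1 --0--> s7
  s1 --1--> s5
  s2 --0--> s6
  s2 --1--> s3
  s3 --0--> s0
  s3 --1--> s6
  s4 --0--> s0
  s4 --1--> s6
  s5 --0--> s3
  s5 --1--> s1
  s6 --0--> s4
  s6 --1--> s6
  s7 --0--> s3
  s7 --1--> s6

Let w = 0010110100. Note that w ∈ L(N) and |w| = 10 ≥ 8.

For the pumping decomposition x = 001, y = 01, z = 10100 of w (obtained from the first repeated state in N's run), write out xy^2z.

xy^2z = 001·01·01·10100 = 001010110100.
Reading y = 01 takes N from s6 back to s6, so after x·y·y the machine is still in s6, and z then leads to the accepting state s0. Hence 001010110100 ∈ L(N).

001010110100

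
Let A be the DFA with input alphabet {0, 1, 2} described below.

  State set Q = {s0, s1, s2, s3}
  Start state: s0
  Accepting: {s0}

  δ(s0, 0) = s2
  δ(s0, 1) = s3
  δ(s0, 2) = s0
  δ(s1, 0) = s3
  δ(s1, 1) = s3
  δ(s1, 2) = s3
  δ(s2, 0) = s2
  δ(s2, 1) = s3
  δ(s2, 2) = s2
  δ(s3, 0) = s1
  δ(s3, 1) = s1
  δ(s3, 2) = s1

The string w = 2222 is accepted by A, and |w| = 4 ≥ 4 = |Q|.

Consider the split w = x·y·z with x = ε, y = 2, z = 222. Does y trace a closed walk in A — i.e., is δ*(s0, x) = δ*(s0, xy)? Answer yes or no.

Run of A on the first 1 characters of w = 2:
  step 0: s0  (start)
  step 1: s0  (read 2: s0→s0)

After x (step 0): s0. After xy (step 1): s0.
They match, so y = 2 drives A around a cycle from s0 back to itself; pumping y any number of times keeps A in s0 before reading z, and xyⁱz ∈ L(A) for every i ≥ 0.

yes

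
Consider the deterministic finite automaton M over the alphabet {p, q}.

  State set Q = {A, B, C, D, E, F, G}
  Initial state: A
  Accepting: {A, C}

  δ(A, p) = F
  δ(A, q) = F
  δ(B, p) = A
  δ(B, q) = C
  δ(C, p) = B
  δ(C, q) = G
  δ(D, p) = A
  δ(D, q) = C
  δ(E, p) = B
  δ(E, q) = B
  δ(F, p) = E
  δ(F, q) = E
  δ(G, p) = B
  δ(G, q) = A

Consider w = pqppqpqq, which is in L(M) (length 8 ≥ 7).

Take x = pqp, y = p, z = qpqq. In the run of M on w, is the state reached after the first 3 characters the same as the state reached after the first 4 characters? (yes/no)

State sequence: A -p-> F -q-> E -p-> B -p-> A

After x (step 3): B. After xy (step 4): A.
They differ (B ≠ A), so y is not a cycle from the state after x; this split is not the one the pumping-lemma construction produces, and pumping y need not keep the string in L(M).

no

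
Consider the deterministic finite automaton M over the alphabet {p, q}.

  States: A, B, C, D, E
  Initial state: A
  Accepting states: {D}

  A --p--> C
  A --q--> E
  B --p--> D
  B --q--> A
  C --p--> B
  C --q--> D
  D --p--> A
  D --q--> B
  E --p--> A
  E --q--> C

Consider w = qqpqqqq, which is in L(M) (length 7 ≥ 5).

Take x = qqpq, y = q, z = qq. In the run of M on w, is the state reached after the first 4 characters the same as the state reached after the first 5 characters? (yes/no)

no

State sequence: A -q-> E -q-> C -p-> B -q-> A -q-> E

After x (step 4): A. After xy (step 5): E.
They differ (A ≠ E), so y is not a cycle from the state after x; this split is not the one the pumping-lemma construction produces, and pumping y need not keep the string in L(M).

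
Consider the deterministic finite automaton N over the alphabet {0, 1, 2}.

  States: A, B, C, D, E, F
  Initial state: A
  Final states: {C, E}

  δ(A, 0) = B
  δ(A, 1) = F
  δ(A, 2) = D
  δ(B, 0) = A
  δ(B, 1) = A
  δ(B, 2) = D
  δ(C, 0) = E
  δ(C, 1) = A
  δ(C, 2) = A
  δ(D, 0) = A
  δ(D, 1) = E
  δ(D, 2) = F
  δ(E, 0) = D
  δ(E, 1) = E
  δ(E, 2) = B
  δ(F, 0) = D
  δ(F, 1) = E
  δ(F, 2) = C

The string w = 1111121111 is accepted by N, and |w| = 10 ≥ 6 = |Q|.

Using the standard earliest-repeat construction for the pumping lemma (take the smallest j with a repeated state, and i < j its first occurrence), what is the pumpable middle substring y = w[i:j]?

State sequence: A -1-> F -1-> E -1-> E -1-> E -1-> E -2-> B -1-> A -1-> F -1-> E -1-> E
First repeat at step 3: E was already visited.

So i = 2, j = 3, giving x = w[0:2] = 11, y = w[2:3] = 1, z = w[3:10] = 1121111.
Check: |xy| = 3 ≤ 6 and |y| = 1 ≥ 1. Reading y takes N from E back to E, so every xyⁱz is accepted.

1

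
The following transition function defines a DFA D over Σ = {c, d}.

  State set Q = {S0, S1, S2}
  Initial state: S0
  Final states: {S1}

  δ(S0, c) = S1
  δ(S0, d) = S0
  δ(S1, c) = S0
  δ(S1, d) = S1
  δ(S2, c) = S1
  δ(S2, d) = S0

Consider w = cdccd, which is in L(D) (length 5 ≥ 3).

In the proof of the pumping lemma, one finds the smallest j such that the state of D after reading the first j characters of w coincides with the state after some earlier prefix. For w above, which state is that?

S1

State sequence: S0 -c-> S1 -d-> S1 -c-> S0 -c-> S1 -d-> S1
First repeat at step 2: S1 was already visited.

The earliest repeat is at step j = 2: D is in S1, which it already visited at step i = 1.
With |Q| = 3, pigeonhole forces a state repeat no later than step 3; the substring read between the first and second visits to that state can be pumped.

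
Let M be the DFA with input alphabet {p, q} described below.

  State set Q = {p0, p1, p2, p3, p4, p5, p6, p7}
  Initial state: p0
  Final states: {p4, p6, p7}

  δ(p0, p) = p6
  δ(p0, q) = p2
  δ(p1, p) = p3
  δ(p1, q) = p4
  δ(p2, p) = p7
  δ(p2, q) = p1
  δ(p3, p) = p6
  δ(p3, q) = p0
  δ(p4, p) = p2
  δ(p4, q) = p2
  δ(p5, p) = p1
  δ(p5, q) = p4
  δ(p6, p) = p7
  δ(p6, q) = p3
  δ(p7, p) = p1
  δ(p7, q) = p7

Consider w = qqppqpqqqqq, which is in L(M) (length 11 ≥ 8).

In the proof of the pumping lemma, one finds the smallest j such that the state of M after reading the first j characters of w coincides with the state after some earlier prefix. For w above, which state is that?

p3

State sequence: p0 -q-> p2 -q-> p1 -p-> p3 -p-> p6 -q-> p3 -p-> p6 -q-> p3 -q-> p0 -q-> p2 -q-> p1 -q-> p4
First repeat at step 5: p3 was already visited.

The earliest repeat is at step j = 5: M is in p3, which it already visited at step i = 3.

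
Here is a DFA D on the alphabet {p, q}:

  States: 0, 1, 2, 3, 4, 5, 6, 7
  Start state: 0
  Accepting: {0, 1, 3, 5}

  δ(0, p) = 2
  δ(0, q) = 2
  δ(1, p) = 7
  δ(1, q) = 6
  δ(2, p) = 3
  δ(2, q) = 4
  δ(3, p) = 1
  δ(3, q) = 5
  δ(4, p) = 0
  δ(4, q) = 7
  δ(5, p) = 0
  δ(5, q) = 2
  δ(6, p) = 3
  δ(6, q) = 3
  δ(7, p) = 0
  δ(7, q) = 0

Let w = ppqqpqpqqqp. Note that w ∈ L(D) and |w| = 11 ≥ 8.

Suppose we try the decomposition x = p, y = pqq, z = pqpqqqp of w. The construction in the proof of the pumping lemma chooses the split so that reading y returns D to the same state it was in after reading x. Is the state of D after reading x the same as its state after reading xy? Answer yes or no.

State sequence: 0 -p-> 2 -p-> 3 -q-> 5 -q-> 2

After x (step 1): 2. After xy (step 4): 2.
They match, so y = pqq drives D around a cycle from 2 back to itself; pumping y any number of times keeps D in 2 before reading z, and xyⁱz ∈ L(D) for every i ≥ 0.

yes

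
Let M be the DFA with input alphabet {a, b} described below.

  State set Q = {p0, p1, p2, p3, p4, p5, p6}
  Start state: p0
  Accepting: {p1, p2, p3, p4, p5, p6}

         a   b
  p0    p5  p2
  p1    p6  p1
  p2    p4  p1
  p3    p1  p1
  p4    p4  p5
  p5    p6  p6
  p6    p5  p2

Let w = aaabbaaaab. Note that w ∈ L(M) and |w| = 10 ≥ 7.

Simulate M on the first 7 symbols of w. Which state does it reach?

State sequence: p0 -a-> p5 -a-> p6 -a-> p5 -b-> p6 -b-> p2 -a-> p4 -a-> p4

After reading 7 characters, M is in state p4.

p4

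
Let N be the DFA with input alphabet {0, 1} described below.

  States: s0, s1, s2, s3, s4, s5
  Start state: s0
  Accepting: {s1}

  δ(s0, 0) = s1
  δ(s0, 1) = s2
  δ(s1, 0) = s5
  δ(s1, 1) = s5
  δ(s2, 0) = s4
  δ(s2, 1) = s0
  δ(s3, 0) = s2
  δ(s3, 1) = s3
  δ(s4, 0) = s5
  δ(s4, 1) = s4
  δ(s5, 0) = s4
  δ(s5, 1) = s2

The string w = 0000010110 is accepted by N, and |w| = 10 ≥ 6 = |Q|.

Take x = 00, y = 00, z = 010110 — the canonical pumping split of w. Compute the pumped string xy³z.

00000000010110

xy^3z = 00·00·00·00·010110 = 00000000010110.
Reading y = 00 takes N from s5 back to s5, so after x·y·y·y the machine is still in s5, and z then leads to the accepting state s1. Hence 00000000010110 ∈ L(N).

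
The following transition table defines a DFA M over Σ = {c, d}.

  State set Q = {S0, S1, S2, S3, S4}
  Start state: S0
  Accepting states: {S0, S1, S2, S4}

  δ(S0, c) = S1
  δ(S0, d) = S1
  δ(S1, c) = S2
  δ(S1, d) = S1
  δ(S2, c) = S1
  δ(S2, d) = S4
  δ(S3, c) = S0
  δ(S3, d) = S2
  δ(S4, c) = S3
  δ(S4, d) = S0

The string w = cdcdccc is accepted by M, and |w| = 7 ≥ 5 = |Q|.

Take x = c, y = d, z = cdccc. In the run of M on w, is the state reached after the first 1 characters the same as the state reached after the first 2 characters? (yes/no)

State sequence: S0 -c-> S1 -d-> S1

After x (step 1): S1. After xy (step 2): S1.
They match, so y = d drives M around a cycle from S1 back to itself; pumping y any number of times keeps M in S1 before reading z, and xyⁱz ∈ L(M) for every i ≥ 0.

yes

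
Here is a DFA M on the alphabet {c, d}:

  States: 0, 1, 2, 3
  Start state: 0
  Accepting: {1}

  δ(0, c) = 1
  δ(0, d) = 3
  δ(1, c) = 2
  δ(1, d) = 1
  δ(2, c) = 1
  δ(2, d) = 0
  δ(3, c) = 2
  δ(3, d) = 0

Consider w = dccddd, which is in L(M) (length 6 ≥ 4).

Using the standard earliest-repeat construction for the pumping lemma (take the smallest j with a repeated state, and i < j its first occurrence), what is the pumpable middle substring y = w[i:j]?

d

Run of M on w = d c c d d d:
  step 0: 0  (start)
  step 1: 3  (read d: 0→3)
  step 2: 2  (read c: 3→2)
  step 3: 1  (read c: 2→1)
  step 4: 1  (read d: 1→1)   ← first repeat (1 seen earlier)
  step 5: 1  (read d: 1→1)
  step 6: 1  (read d: 1→1)

So i = 3, j = 4, giving x = w[0:3] = dcc, y = w[3:4] = d, z = w[4:6] = dd.
Check: |xy| = 4 ≤ 4 and |y| = 1 ≥ 1. Reading y takes M from 1 back to 1, so every xyⁱz is accepted.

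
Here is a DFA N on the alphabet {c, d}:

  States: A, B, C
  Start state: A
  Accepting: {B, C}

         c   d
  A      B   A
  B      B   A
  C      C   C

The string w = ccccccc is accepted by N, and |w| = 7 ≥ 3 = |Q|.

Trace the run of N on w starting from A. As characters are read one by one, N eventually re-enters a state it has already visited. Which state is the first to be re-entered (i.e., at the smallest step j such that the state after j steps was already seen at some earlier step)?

State sequence: A -c-> B -c-> B -c-> B -c-> B -c-> B -c-> B -c-> B
First repeat at step 2: B was already visited.

The earliest repeat is at step j = 2: N is in B, which it already visited at step i = 1.
Since N has 3 states, any run of length ≥ 3 visits 3+1 states, so by pigeonhole some state repeats within the first 3 steps — that repeat gives the pumpable loop.

B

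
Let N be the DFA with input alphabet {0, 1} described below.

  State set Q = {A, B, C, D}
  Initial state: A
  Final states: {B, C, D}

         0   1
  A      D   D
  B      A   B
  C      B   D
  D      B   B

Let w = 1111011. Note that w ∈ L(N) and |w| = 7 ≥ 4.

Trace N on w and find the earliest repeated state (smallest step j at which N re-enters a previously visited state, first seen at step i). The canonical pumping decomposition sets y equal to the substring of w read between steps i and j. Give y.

1

State sequence: A -1-> D -1-> B -1-> B -1-> B -0-> A -1-> D -1-> B
First repeat at step 3: B was already visited.

So i = 2, j = 3, giving x = w[0:2] = 11, y = w[2:3] = 1, z = w[3:7] = 1011.
Check: |xy| = 3 ≤ 4 and |y| = 1 ≥ 1. Reading y takes N from B back to B, so every xyⁱz is accepted.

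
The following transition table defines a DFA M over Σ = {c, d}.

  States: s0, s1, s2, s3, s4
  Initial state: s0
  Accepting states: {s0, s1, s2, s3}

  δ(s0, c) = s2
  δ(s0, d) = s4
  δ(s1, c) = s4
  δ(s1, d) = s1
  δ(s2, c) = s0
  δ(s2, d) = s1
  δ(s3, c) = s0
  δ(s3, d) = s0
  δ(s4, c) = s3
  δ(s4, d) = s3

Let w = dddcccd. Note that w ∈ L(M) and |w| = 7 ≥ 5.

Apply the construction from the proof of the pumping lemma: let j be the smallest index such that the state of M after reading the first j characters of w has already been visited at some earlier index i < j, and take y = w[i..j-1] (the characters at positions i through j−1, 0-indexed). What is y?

Run of M on w = d d d c c c d:
  step 0: s0  (start)
  step 1: s4  (read d: s0→s4)
  step 2: s3  (read d: s4→s3)
  step 3: s0  (read d: s3→s0)   ← first repeat (s0 seen earlier)
  step 4: s2  (read c: s0→s2)
  step 5: s0  (read c: s2→s0)
  step 6: s2  (read c: s0→s2)
  step 7: s1  (read d: s2→s1)

So i = 0, j = 3, giving x = w[0:0] = ε, y = w[0:3] = ddd, z = w[3:7] = cccd.
Check: |xy| = 3 ≤ 5 and |y| = 3 ≥ 1. Reading y takes M from s0 back to s0, so every xyⁱz is accepted.

ddd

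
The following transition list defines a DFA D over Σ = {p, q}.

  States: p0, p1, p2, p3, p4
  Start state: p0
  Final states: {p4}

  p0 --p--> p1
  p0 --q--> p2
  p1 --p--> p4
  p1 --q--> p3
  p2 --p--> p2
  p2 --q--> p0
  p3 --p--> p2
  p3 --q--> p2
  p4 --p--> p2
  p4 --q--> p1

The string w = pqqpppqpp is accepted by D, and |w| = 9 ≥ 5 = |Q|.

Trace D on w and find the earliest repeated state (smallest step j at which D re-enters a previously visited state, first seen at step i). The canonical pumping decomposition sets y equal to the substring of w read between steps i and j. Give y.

p

Run of D on w = p q q p p p q p p:
  step 0: p0  (start)
  step 1: p1  (read p: p0→p1)
  step 2: p3  (read q: p1→p3)
  step 3: p2  (read q: p3→p2)
  step 4: p2  (read p: p2→p2)   ← first repeat (p2 seen earlier)
  step 5: p2  (read p: p2→p2)
  step 6: p2  (read p: p2→p2)
  step 7: p0  (read q: p2→p0)
  step 8: p1  (read p: p0→p1)
  step 9: p4  (read p: p1→p4)

So i = 3, j = 4, giving x = w[0:3] = pqq, y = w[3:4] = p, z = w[4:9] = ppqpp.
Check: |xy| = 4 ≤ 5 and |y| = 1 ≥ 1. Reading y takes D from p2 back to p2, so every xyⁱz is accepted.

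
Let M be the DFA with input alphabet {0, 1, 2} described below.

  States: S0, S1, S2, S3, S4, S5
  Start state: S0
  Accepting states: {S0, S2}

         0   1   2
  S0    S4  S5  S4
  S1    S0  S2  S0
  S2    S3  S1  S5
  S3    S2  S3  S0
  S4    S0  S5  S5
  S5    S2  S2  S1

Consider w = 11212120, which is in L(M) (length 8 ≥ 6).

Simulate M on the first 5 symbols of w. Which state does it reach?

Run of M on the first 5 characters of w = 1 1 2 1 2:
  step 0: S0  (start)
  step 1: S5  (read 1: S0→S5)
  step 2: S2  (read 1: S5→S2)
  step 3: S5  (read 2: S2→S5)
  step 4: S2  (read 1: S5→S2)
  step 5: S5  (read 2: S2→S5)

After reading 5 characters, M is in state S5.
(This kind of state-tracing is the core of the pumping-lemma construction: with 6 states, pigeonhole forces a repeat within the first 6 steps.)

S5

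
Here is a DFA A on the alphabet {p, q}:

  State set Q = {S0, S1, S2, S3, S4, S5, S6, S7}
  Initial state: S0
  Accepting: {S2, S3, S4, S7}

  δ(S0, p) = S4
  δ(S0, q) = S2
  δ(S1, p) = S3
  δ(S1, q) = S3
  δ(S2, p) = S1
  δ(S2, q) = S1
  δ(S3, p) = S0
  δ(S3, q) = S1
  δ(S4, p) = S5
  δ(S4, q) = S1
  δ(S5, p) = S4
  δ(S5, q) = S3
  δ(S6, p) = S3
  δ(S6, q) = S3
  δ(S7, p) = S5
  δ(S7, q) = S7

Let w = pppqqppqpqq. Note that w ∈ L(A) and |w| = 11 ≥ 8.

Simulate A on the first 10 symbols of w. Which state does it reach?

S1

State sequence: S0 -p-> S4 -p-> S5 -p-> S4 -q-> S1 -q-> S3 -p-> S0 -p-> S4 -q-> S1 -p-> S3 -q-> S1

After reading 10 characters, A is in state S1.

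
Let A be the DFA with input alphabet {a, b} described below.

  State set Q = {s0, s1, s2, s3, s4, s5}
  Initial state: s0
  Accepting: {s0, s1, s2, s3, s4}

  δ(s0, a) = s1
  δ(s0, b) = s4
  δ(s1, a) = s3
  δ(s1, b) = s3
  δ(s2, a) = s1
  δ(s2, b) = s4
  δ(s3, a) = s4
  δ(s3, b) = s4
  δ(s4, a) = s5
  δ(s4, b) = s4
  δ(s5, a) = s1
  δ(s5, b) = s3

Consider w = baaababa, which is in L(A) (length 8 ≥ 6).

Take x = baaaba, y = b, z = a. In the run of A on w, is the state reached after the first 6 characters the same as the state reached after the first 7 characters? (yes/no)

State sequence: s0 -b-> s4 -a-> s5 -a-> s1 -a-> s3 -b-> s4 -a-> s5 -b-> s3

After x (step 6): s5. After xy (step 7): s3.
They differ (s5 ≠ s3), so y is not a cycle from the state after x; this split is not the one the pumping-lemma construction produces, and pumping y need not keep the string in L(A).

no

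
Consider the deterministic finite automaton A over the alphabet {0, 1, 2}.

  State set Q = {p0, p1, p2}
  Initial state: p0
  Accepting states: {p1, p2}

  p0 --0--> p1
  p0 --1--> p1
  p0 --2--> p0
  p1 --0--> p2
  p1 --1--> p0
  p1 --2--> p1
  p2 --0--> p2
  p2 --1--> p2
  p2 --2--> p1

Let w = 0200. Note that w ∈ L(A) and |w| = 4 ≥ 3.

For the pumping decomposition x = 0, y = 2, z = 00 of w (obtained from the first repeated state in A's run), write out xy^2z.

02200

xy^2z = 0·2·2·00 = 02200.
Reading y = 2 takes A from p1 back to p1, so after x·y·y the machine is still in p1, and z then leads to the accepting state p2. Hence 02200 ∈ L(A).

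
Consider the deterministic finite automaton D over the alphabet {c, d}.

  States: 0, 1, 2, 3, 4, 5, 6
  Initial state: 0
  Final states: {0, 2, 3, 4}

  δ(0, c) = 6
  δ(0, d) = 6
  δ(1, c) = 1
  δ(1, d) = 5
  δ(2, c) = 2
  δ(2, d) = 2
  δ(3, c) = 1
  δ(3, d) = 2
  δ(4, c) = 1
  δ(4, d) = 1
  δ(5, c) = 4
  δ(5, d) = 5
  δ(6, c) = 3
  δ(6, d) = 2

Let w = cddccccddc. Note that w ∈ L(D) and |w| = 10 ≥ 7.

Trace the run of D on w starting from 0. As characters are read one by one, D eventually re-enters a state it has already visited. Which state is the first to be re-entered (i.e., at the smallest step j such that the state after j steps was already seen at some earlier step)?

Run of D on w = c d d c c c c d d c:
  step 0: 0  (start)
  step 1: 6  (read c: 0→6)
  step 2: 2  (read d: 6→2)
  step 3: 2  (read d: 2→2)   ← first repeat (2 seen earlier)
  step 4: 2  (read c: 2→2)
  step 5: 2  (read c: 2→2)
  step 6: 2  (read c: 2→2)
  step 7: 2  (read c: 2→2)
  step 8: 2  (read d: 2→2)
  step 9: 2  (read d: 2→2)
  step 10: 2  (read c: 2→2)

The earliest repeat is at step j = 3: D is in 2, which it already visited at step i = 2.
Since D has 7 states, any run of length ≥ 7 visits 7+1 states, so by pigeonhole some state repeats within the first 7 steps — that repeat gives the pumpable loop.

2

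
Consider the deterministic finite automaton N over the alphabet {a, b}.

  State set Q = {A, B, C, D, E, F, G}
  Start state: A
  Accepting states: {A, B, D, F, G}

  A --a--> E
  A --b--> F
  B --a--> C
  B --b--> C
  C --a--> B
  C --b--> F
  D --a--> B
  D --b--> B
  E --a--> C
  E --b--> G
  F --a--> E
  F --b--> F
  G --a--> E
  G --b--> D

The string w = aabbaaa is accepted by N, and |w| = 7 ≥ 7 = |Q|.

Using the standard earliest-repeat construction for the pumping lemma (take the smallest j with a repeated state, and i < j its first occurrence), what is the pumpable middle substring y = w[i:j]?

State sequence: A -a-> E -a-> C -b-> F -b-> F -a-> E -a-> C -a-> B
First repeat at step 4: F was already visited.

So i = 3, j = 4, giving x = w[0:3] = aab, y = w[3:4] = b, z = w[4:7] = aaa.
Check: |xy| = 4 ≤ 7 and |y| = 1 ≥ 1. Reading y takes N from F back to F, so every xyⁱz is accepted.
Since N has 7 states, any run of length ≥ 7 visits 7+1 states, so by pigeonhole some state repeats within the first 7 steps — that repeat gives the pumpable loop.

b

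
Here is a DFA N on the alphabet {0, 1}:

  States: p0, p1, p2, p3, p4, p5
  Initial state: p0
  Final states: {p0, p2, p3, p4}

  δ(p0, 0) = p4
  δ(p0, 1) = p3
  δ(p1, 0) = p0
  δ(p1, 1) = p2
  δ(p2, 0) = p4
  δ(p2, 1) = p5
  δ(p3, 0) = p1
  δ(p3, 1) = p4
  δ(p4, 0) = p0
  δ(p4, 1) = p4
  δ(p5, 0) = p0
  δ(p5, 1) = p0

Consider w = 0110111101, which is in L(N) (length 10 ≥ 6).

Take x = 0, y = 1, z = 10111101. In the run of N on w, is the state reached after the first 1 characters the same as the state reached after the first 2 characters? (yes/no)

yes

State sequence: p0 -0-> p4 -1-> p4

After x (step 1): p4. After xy (step 2): p4.
They match, so y = 1 drives N around a cycle from p4 back to itself; pumping y any number of times keeps N in p4 before reading z, and xyⁱz ∈ L(N) for every i ≥ 0.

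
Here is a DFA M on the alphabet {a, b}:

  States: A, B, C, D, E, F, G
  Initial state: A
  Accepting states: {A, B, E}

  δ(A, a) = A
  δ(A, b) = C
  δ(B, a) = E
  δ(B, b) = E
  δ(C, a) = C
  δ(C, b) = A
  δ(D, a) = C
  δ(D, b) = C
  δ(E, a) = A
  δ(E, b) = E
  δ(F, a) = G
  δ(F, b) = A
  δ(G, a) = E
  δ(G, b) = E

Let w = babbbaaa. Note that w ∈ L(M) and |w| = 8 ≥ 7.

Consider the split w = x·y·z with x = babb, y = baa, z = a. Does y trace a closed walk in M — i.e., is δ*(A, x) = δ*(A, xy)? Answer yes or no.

no

Run of M on the first 7 characters of w = b a b b b a a:
  step 0: A  (start)
  step 1: C  (read b: A→C)
  step 2: C  (read a: C→C)
  step 3: A  (read b: C→A)
  step 4: C  (read b: A→C)
  step 5: A  (read b: C→A)
  step 6: A  (read a: A→A)
  step 7: A  (read a: A→A)

After x (step 4): C. After xy (step 7): A.
They differ (C ≠ A), so y is not a cycle from the state after x; this split is not the one the pumping-lemma construction produces, and pumping y need not keep the string in L(M).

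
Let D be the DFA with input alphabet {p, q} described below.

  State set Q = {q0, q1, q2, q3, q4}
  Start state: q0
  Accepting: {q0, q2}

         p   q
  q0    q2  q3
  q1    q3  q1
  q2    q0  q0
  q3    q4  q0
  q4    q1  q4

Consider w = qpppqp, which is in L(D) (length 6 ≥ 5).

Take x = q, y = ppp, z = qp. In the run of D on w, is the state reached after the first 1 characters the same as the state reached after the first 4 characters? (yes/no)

yes

State sequence: q0 -q-> q3 -p-> q4 -p-> q1 -p-> q3

After x (step 1): q3. After xy (step 4): q3.
They match, so y = ppp drives D around a cycle from q3 back to itself; pumping y any number of times keeps D in q3 before reading z, and xyⁱz ∈ L(D) for every i ≥ 0.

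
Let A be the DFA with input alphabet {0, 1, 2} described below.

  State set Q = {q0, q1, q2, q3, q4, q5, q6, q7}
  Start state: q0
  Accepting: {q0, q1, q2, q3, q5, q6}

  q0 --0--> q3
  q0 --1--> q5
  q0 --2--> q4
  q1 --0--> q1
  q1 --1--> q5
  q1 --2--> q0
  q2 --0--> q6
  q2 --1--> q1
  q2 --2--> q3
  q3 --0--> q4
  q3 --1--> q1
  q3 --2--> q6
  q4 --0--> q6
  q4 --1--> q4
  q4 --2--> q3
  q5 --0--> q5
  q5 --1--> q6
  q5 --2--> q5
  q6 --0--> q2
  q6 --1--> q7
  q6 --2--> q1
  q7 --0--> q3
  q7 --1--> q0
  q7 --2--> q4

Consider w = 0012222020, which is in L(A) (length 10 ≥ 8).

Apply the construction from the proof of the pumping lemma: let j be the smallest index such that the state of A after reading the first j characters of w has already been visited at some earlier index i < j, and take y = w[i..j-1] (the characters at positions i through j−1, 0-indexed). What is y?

State sequence: q0 -0-> q3 -0-> q4 -1-> q4 -2-> q3 -2-> q6 -2-> q1 -2-> q0 -0-> q3 -2-> q6 -0-> q2
First repeat at step 3: q4 was already visited.

So i = 2, j = 3, giving x = w[0:2] = 00, y = w[2:3] = 1, z = w[3:10] = 2222020.
Check: |xy| = 3 ≤ 8 and |y| = 1 ≥ 1. Reading y takes A from q4 back to q4, so every xyⁱz is accepted.

1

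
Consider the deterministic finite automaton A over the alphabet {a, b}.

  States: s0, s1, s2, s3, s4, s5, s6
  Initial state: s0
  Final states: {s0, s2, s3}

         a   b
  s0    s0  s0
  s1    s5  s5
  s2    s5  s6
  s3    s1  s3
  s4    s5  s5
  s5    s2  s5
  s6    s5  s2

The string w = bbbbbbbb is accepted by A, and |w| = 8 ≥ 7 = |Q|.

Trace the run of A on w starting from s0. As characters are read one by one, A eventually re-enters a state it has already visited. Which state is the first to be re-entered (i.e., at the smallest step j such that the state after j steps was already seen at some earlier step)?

s0

State sequence: s0 -b-> s0 -b-> s0 -b-> s0 -b-> s0 -b-> s0 -b-> s0 -b-> s0 -b-> s0
First repeat at step 1: s0 was already visited.

The earliest repeat is at step j = 1: A is in s0, which it already visited at step i = 0.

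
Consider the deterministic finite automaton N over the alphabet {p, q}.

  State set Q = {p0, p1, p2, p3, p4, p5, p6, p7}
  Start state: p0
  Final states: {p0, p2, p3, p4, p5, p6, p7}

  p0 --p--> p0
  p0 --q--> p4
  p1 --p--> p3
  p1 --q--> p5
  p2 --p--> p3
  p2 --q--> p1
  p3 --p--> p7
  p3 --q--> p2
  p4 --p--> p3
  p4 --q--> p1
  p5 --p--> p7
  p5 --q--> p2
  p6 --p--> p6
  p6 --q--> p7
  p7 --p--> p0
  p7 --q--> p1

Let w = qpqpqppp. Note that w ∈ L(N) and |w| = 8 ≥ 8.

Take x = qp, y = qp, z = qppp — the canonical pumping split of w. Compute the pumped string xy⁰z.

xy⁰z = xz = qp·qppp = qpqppp.
Reading y = qp takes N from p3 back to p3, so after x the machine is still in p3, and z then leads to the accepting state p0. Hence qpqppp ∈ L(N).

qpqppp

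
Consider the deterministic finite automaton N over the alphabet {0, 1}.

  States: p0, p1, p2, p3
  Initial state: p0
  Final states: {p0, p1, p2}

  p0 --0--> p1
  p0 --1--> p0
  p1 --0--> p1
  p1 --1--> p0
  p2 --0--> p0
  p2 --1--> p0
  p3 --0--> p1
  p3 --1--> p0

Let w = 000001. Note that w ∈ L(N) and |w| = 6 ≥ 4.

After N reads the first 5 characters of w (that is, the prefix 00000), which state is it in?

State sequence: p0 -0-> p1 -0-> p1 -0-> p1 -0-> p1 -0-> p1

After reading 5 characters, N is in state p1.

p1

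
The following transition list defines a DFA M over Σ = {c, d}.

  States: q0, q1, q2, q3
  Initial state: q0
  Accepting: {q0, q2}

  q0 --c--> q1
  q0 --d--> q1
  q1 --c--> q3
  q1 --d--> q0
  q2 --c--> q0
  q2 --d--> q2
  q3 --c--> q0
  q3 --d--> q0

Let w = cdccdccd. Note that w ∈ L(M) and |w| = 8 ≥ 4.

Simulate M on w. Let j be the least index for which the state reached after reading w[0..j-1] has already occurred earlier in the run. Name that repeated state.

Run of M on w = c d c c d c c d:
  step 0: q0  (start)
  step 1: q1  (read c: q0→q1)
  step 2: q0  (read d: q1→q0)   ← first repeat (q0 seen earlier)
  step 3: q1  (read c: q0→q1)
  step 4: q3  (read c: q1→q3)
  step 5: q0  (read d: q3→q0)
  step 6: q1  (read c: q0→q1)
  step 7: q3  (read c: q1→q3)
  step 8: q0  (read d: q3→q0)

The earliest repeat is at step j = 2: M is in q0, which it already visited at step i = 0.

q0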